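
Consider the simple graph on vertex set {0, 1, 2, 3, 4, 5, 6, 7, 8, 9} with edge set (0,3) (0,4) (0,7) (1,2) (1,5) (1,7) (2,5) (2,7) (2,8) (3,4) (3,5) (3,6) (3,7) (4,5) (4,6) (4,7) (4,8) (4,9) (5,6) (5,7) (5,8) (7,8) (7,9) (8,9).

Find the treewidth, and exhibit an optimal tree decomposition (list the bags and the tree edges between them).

Treewidth 3.
One such decomposition:
Bags: B1 = {2, 5, 7, 8}  B2 = {4, 5, 7, 8}  B3 = {1, 2, 5, 7}  B4 = {3, 4, 5, 7}  B5 = {3, 4, 5, 6}  B6 = {0, 3, 4, 7}  B7 = {4, 7, 8, 9}
Tree: B1–B2, B1–B3, B2–B4, B4–B5, B4–B6, B2–B7

Each bag holds 4 vertices, so the decomposition has width 3, which upper-bounds the treewidth. For the lower bound, the 4 vertices {3, 4, 5, 6} are pairwise adjacent, and any tree decomposition puts a clique entirely inside one bag — forcing width ≥ 3. Combining the bounds, tw(G) = 3.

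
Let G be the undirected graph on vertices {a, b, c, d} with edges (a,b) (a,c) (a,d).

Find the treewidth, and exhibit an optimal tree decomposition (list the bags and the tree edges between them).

Every bag has size at most 2, so the width is 2 − 1 = 1 and tw(G) ≤ 1. Since G has at least one edge (e.g. b–a), it is not an edgeless graph, so tw(G) ≥ 1. Combining the bounds, tw(G) = 1.

Treewidth 1.
Bags: B1 = {a, b}  B2 = {a, c}  B3 = {a, d}
Tree: B1–B2, B2–B3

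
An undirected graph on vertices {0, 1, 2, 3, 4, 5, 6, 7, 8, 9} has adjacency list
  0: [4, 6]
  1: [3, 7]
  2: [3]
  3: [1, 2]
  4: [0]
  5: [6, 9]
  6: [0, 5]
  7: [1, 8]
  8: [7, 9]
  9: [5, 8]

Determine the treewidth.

A width-1 tree decomposition is:
Bags: B1 = {0, 4}  B2 = {0, 6}  B3 = {5, 6}  B4 = {5, 9}  B5 = {8, 9}  B6 = {7, 8}  B7 = {1, 7}  B8 = {1, 3}  B9 = {2, 3}
Tree: B1–B2, B2–B3, B3–B4, B4–B5, B5–B6, B6–B7, B7–B8, B8–B9
Every bag has size at most 2, so the width is 2 − 1 = 1 and tw(G) ≤ 1. Any graph with an edge has treewidth ≥ 1, and G has the edge 4–0. Combining the bounds, tw(G) = 1.

1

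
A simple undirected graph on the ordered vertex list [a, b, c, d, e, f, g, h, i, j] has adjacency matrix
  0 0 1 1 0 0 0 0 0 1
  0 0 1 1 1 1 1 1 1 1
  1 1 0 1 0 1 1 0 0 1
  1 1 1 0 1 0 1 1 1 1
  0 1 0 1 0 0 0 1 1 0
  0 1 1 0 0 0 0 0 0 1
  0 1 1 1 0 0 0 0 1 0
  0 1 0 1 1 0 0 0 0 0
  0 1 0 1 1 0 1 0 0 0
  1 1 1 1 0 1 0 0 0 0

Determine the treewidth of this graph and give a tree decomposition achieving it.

Every bag has size at most 4, so the width is 4 − 1 = 3 and tw(G) ≤ 3. For the lower bound, the 4 vertices {a, c, d, j} are pairwise adjacent, and any tree decomposition puts a clique entirely inside one bag — forcing width ≥ 3. The upper and lower bounds meet at 3, so that is the treewidth.

Treewidth 3.
One optimal decomposition is:
Bags: B1 = {b, c, d, j}  B2 = {b, c, d, g}  B3 = {a, c, d, j}  B4 = {b, d, g, i}  B5 = {b, c, f, j}  B6 = {b, d, e, i}  B7 = {b, d, e, h}
Tree: B1–B2, B1–B3, B2–B4, B1–B5, B4–B6, B6–B7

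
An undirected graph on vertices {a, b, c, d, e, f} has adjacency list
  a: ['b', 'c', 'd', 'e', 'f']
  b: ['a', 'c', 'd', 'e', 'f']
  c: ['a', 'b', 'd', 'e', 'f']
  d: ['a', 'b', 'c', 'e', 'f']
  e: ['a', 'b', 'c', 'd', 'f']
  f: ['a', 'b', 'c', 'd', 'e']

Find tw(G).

5

A width-5 tree decomposition is:
Bags: B1 = {a, b, c, d, e, f}
Tree: (single bag)
A single bag containing all 6 vertices is trivially a valid decomposition of width 5. For the lower bound, the 6 vertices {a, b, c, d, e, f} are pairwise adjacent, and any tree decomposition puts a clique entirely inside one bag — forcing width ≥ 5. Hence tw(G) = 5 exactly.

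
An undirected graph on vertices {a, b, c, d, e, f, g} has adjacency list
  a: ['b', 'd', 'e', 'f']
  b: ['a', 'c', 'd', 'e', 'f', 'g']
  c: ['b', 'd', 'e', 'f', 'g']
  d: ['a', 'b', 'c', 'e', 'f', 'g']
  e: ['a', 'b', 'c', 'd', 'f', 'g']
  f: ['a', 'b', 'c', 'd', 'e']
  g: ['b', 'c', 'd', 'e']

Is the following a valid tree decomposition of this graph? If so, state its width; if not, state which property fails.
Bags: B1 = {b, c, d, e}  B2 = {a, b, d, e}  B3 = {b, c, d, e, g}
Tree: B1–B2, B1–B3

A tree decomposition must satisfy three properties: every vertex lies in some bag; for every edge, both endpoints lie together in some bag; and for every vertex, the bags containing it form a connected subtree. Here vertex f appears in no bag, so the decomposition is invalid.

No — vertex f appears in no bag.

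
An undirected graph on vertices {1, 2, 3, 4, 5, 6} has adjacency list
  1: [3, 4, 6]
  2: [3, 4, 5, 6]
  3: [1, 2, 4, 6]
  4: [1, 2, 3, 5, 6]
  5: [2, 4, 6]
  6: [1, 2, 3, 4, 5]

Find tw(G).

A width-3 tree decomposition is:
Bags: B1 = {2, 3, 4, 6}  B2 = {1, 3, 4, 6}  B3 = {2, 4, 5, 6}
Tree: B1–B2, B1–B3
Each bag holds 4 vertices, so the decomposition has width 3, which upper-bounds the treewidth. On the other hand G contains the 4-clique {1, 3, 4, 6}. A clique must lie in a single bag of any decomposition, so no decomposition can have width below 3. The upper and lower bounds meet at 3, so that is the treewidth.

3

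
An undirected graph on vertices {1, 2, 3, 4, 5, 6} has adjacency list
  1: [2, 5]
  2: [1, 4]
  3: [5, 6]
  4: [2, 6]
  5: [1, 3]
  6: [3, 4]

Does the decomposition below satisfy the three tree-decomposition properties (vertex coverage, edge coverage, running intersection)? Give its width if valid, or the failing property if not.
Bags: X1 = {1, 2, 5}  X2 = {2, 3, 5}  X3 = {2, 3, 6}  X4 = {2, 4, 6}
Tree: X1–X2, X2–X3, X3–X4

Every vertex of G appears in some bag (union = {1, 2, 3, 4, 5, 6}); every edge is covered by a bag; and for each vertex v the set of bags containing v is connected in the bag tree. The decomposition is therefore valid. The largest bag has 3 vertices, so the width is 2.

Yes; width 2.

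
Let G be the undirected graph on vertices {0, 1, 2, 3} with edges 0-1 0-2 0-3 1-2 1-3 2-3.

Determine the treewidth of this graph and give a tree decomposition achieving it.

A single bag containing all 4 vertices is trivially a valid decomposition of width 3. Conversely, {0, 1, 2, 3} is a clique of size 4, and the vertices of any clique must share a bag in every tree decomposition; so some bag has ≥ 4 vertices and tw(G) ≥ 3. Hence tw(G) = 3 exactly.

Treewidth 3.
Bags: B1 = {0, 1, 2, 3}
Tree: (single bag)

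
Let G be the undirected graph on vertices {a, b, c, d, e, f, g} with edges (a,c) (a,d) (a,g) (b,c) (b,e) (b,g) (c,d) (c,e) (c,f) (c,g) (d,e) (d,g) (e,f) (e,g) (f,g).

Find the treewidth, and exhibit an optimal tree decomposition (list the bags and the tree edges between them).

Treewidth 3.
One optimal decomposition is:
Bags: B1 = {c, e, f, g}  B2 = {c, d, e, g}  B3 = {a, c, d, g}  B4 = {b, c, e, g}
Tree: B1–B2, B2–B3, B1–B4

Each bag holds 4 vertices, so the decomposition has width 3, which upper-bounds the treewidth. For the lower bound, the 4 vertices {c, d, e, g} are pairwise adjacent, and any tree decomposition puts a clique entirely inside one bag — forcing width ≥ 3. Hence tw(G) = 3 exactly.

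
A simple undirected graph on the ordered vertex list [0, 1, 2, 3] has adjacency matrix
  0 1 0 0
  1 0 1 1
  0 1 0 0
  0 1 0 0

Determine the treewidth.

1

A width-1 tree decomposition is:
Bags: B1 = {1, 3}  B2 = {1, 2}  B3 = {0, 1}
Tree: B1–B2, B1–B3
Each bag holds 2 vertices, so the decomposition has width 1, which upper-bounds the treewidth. G has an edge, so its treewidth is at least 1. The upper and lower bounds meet at 1, so that is the treewidth.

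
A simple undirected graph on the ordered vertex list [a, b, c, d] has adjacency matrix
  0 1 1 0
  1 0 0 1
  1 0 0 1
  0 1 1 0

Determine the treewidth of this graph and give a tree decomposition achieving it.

Each bag holds 3 vertices, so the decomposition has width 2, which upper-bounds the treewidth. The edges b–d–c–a–b form a cycle, so G is not a tree and its treewidth is at least 2. Therefore the treewidth is 2.

Treewidth 2.
One optimal decomposition is:
Bags: B1 = {b, c, d}  B2 = {a, b, c}
Tree: B1–B2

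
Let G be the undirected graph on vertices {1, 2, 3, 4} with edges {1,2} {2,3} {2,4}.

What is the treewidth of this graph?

1

A width-1 tree decomposition is:
Bags: B1 = {2, 4}  B2 = {2, 3}  B3 = {1, 2}
Tree: B1–B2, B1–B3
Every bag has size at most 2, so the width is 2 − 1 = 1 and tw(G) ≤ 1. G has an edge, so its treewidth is at least 1. The upper and lower bounds meet at 1, so that is the treewidth.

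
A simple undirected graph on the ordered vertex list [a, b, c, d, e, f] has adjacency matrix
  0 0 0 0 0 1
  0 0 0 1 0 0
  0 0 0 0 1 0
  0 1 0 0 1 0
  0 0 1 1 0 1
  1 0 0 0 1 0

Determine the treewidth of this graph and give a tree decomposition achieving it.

The largest bag has 2 vertices, giving width 1; this decomposition certifies tw(G) ≤ 1. G has an edge, so its treewidth is at least 1. Therefore the treewidth is 1.

Treewidth 1.
Bags: B1 = {b, d}  B2 = {d, e}  B3 = {e, f}  B4 = {a, f}  B5 = {c, e}
Tree: B1–B2, B2–B3, B3–B4, B2–B5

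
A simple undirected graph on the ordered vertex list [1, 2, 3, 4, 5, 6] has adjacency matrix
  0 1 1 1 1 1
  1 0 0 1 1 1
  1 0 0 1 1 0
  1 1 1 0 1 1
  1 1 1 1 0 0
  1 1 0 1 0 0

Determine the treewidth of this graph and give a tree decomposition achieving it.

The largest bag has 4 vertices, giving width 3; this decomposition certifies tw(G) ≤ 3. For the lower bound, the 4 vertices {1, 2, 4, 5} are pairwise adjacent, and any tree decomposition puts a clique entirely inside one bag — forcing width ≥ 3. Combining the bounds, tw(G) = 3.

Treewidth 3.
One such decomposition:
Bags: B1 = {1, 3, 4, 5}  B2 = {1, 2, 4, 5}  B3 = {1, 2, 4, 6}
Tree: B1–B2, B2–B3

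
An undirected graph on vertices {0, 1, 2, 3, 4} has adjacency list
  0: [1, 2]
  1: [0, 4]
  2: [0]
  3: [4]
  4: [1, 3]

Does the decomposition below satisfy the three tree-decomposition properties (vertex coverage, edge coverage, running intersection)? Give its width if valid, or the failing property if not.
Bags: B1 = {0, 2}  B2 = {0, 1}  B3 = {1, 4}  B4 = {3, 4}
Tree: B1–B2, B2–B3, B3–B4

Yes; width 1.

Vertex coverage: the bags together contain {0, 1, 2, 3, 4}, the full vertex set. Edge coverage: each edge of G has both endpoints in at least one bag. Running intersection: for every vertex, the bags containing it form a connected subtree. All three properties hold, so this is a valid tree decomposition of width max|bag| − 1 = 1, and hence tw(G) ≤ 1.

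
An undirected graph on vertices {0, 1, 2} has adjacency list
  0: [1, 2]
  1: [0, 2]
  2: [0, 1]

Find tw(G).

2

A width-2 tree decomposition is:
Bags: B1 = {0, 1, 2}
Tree: (single bag)
With just one bag of size 3, the width is 3 − 1 = 2, so tw(G) ≤ 2. On the other hand G contains the 3-clique {0, 1, 2}. A clique must lie in a single bag of any decomposition, so no decomposition can have width below 2. The upper and lower bounds meet at 2, so that is the treewidth.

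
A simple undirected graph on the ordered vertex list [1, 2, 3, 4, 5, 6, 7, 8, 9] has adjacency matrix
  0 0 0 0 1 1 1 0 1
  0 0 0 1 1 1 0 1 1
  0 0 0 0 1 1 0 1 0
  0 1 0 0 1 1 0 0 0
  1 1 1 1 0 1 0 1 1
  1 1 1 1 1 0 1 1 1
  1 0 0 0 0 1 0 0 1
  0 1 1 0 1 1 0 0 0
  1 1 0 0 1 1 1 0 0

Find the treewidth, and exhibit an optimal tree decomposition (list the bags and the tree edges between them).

Each bag holds 4 vertices, so the decomposition has width 3, which upper-bounds the treewidth. Conversely, {1, 5, 6, 9} is a clique of size 4, and the vertices of any clique must share a bag in every tree decomposition; so some bag has ≥ 4 vertices and tw(G) ≥ 3. Hence tw(G) = 3 exactly.

Treewidth 3.
Bags: B1 = {2, 5, 6, 9}  B2 = {1, 5, 6, 9}  B3 = {2, 5, 6, 8}  B4 = {3, 5, 6, 8}  B5 = {1, 6, 7, 9}  B6 = {2, 4, 5, 6}
Tree: B1–B2, B1–B3, B3–B4, B2–B5, B3–B6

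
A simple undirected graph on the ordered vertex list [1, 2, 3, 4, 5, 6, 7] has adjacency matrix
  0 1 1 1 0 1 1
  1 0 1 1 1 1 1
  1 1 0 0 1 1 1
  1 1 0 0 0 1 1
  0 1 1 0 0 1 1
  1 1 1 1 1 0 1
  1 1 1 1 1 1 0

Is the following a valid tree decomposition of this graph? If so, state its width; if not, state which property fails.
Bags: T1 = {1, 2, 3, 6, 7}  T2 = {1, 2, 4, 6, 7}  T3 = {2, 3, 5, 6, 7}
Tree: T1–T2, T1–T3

Yes; width 4.

Every vertex of G appears in some bag (union = {1, 2, 3, 4, 5, 6, 7}); every edge is covered by a bag; and for each vertex v the set of bags containing v is connected in the bag tree. The decomposition is therefore valid. The largest bag has 5 vertices, so the width is 4.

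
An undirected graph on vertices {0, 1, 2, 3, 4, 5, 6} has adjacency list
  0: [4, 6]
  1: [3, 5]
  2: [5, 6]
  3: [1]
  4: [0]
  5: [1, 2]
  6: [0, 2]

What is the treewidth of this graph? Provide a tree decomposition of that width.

Treewidth 1.
One such decomposition:
Bags: B1 = {1, 3}  B2 = {1, 5}  B3 = {2, 5}  B4 = {2, 6}  B5 = {0, 6}  B6 = {0, 4}
Tree: B1–B2, B2–B3, B3–B4, B4–B5, B5–B6

Each bag holds 2 vertices, so the decomposition has width 1, which upper-bounds the treewidth. G has an edge, so its treewidth is at least 1. The upper and lower bounds meet at 1, so that is the treewidth.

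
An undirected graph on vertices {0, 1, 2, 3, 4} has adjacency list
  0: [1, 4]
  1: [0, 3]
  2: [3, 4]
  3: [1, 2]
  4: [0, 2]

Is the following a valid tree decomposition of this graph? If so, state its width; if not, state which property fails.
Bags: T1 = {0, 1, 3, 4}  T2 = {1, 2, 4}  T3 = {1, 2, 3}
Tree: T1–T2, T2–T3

No — bags containing vertex 3 are not connected in the tree.

A tree decomposition must satisfy three properties: every vertex lies in some bag; for every edge, both endpoints lie together in some bag; and for every vertex, the bags containing it form a connected subtree. Here bags containing vertex 3 are not connected in the tree, so the decomposition is invalid.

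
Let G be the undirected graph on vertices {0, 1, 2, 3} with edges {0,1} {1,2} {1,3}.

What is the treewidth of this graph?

A width-1 tree decomposition is:
Bags: B1 = {1, 3}  B2 = {0, 1}  B3 = {1, 2}
Tree: B1–B2, B1–B3
Every bag has size at most 2, so the width is 2 − 1 = 1 and tw(G) ≤ 1. Since G has at least one edge (e.g. 1–3), it is not an edgeless graph, so tw(G) ≥ 1. The upper and lower bounds meet at 1, so that is the treewidth.

1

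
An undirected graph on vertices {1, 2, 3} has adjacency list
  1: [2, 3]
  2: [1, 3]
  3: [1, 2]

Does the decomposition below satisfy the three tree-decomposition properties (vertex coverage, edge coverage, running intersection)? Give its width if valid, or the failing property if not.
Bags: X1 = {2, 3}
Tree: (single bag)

No — vertex 1 appears in no bag.

A tree decomposition must satisfy three properties: every vertex lies in some bag; for every edge, both endpoints lie together in some bag; and for every vertex, the bags containing it form a connected subtree. Here vertex 1 appears in no bag, so the decomposition is invalid.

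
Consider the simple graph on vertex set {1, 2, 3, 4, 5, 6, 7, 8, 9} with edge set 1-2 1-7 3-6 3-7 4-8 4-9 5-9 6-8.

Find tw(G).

A width-1 tree decomposition is:
Bags: B1 = {1, 2}  B2 = {1, 7}  B3 = {3, 7}  B4 = {3, 6}  B5 = {6, 8}  B6 = {4, 8}  B7 = {4, 9}  B8 = {5, 9}
Tree: B1–B2, B2–B3, B3–B4, B4–B5, B5–B6, B6–B7, B7–B8
Each bag holds 2 vertices, so the decomposition has width 1, which upper-bounds the treewidth. Since G has at least one edge (e.g. 2–1), it is not an edgeless graph, so tw(G) ≥ 1. Hence tw(G) = 1 exactly.

1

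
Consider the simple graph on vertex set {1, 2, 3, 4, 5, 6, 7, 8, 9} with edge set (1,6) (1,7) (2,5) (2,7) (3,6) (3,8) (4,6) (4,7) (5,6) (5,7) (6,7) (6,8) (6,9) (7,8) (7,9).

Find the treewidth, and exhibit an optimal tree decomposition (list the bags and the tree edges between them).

Each bag holds 3 vertices, so the decomposition has width 2, which upper-bounds the treewidth. On the other hand G contains the 3-clique {2, 5, 7}. A clique must lie in a single bag of any decomposition, so no decomposition can have width below 2. Combining the bounds, tw(G) = 2.

Treewidth 2.
Bags: B1 = {6, 7, 8}  B2 = {6, 7, 9}  B3 = {4, 6, 7}  B4 = {3, 6, 8}  B5 = {5, 6, 7}  B6 = {1, 6, 7}  B7 = {2, 5, 7}
Tree: B1–B2, B2–B3, B1–B4, B2–B5, B1–B6, B5–B7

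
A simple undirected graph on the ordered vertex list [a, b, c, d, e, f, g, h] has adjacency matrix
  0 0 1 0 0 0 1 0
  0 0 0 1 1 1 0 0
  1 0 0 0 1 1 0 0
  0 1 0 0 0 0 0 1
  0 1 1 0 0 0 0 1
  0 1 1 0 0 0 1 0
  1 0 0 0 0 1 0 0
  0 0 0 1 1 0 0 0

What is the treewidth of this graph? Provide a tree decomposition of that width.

Treewidth 2.
One such decomposition:
Bags: B1 = {a, c, g}  B2 = {c, f, g}  B3 = {c, e, f}  B4 = {b, e, f}  B5 = {b, e, h}  B6 = {b, d, h}
Tree: B1–B2, B2–B3, B3–B4, B4–B5, B5–B6

Each bag holds 3 vertices, so the decomposition has width 2, which upper-bounds the treewidth. The edges a–g–f–c–a form a cycle, so G is not a tree and its treewidth is at least 2. Combining the bounds, tw(G) = 2.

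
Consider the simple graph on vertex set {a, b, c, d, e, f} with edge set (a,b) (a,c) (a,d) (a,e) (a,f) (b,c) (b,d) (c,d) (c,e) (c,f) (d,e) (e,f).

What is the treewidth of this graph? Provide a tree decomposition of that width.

Treewidth 3.
One such decomposition:
Bags: B1 = {a, b, c, d}  B2 = {a, c, d, e}  B3 = {a, c, e, f}
Tree: B1–B2, B2–B3

Each bag holds 4 vertices, so the decomposition has width 3, which upper-bounds the treewidth. On the other hand G contains the 4-clique {a, c, d, e}. A clique must lie in a single bag of any decomposition, so no decomposition can have width below 3. Hence tw(G) = 3 exactly.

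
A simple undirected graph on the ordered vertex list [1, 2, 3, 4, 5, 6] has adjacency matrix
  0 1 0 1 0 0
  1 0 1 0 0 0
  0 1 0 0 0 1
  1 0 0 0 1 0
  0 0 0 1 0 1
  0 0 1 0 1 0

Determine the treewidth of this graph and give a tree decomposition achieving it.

Treewidth 2.
One optimal decomposition is:
Bags: B1 = {1, 2, 3}  B2 = {1, 3, 6}  B3 = {1, 5, 6}  B4 = {1, 4, 5}
Tree: B1–B2, B2–B3, B3–B4

Each bag holds 3 vertices, so the decomposition has width 2, which upper-bounds the treewidth. For the lower bound, G contains the cycle 1–2–3–6–5–4–1, so G is not a forest; only forests have treewidth ≤ 1, hence tw(G) ≥ 2. Hence tw(G) = 2 exactly.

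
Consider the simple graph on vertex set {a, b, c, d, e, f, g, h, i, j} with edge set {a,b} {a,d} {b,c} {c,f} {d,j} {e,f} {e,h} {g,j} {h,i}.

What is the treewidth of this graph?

A width-1 tree decomposition is:
Bags: B1 = {g, j}  B2 = {d, j}  B3 = {a, d}  B4 = {a, b}  B5 = {b, c}  B6 = {c, f}  B7 = {e, f}  B8 = {e, h}  B9 = {h, i}
Tree: B1–B2, B2–B3, B3–B4, B4–B5, B5–B6, B6–B7, B7–B8, B8–B9
Every bag has size at most 2, so the width is 2 − 1 = 1 and tw(G) ≤ 1. Any graph with an edge has treewidth ≥ 1, and G has the edge g–j. Combining the bounds, tw(G) = 1.

1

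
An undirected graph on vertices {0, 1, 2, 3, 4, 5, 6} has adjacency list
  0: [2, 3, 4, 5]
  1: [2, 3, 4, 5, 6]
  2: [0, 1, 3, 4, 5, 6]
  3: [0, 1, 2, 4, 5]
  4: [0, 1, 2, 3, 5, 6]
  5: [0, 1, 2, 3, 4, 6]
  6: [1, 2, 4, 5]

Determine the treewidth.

A width-4 tree decomposition is:
Bags: B1 = {1, 2, 3, 4, 5}  B2 = {0, 2, 3, 4, 5}  B3 = {1, 2, 4, 5, 6}
Tree: B1–B2, B1–B3
The largest bag has 5 vertices, giving width 4; this decomposition certifies tw(G) ≤ 4. Conversely, {0, 2, 3, 4, 5} is a clique of size 5, and the vertices of any clique must share a bag in every tree decomposition; so some bag has ≥ 5 vertices and tw(G) ≥ 4. Combining the bounds, tw(G) = 4.

4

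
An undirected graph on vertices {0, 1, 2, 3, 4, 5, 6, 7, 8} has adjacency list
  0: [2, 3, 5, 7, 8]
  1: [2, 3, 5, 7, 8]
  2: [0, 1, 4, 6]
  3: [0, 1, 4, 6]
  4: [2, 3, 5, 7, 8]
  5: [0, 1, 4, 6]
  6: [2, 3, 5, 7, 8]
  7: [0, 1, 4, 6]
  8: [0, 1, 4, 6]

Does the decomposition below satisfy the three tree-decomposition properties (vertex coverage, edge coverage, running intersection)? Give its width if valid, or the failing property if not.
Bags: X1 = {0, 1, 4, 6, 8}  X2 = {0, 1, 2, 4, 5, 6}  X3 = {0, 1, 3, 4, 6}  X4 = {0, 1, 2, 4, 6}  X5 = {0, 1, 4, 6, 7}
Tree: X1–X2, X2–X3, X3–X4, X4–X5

No — bags containing vertex 2 are not connected in the tree.

A tree decomposition must satisfy three properties: every vertex lies in some bag; for every edge, both endpoints lie together in some bag; and for every vertex, the bags containing it form a connected subtree. Here bags containing vertex 2 are not connected in the tree, so the decomposition is invalid.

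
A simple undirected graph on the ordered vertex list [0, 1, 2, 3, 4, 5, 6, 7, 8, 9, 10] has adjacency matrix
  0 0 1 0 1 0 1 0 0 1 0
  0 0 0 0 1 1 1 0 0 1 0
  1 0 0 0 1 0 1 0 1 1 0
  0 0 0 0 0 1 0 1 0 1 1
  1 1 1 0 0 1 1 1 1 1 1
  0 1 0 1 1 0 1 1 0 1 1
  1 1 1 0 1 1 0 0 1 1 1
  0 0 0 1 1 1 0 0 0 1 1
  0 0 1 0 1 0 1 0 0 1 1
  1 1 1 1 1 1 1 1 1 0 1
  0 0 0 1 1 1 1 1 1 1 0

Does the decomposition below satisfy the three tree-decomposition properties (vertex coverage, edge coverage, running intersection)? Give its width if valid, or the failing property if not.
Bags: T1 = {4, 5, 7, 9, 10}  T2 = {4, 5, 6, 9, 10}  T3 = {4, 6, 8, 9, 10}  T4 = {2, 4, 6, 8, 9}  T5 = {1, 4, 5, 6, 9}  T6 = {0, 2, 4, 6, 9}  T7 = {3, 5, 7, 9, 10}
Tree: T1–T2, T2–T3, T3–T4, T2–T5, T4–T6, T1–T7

Yes; width 4.

Every vertex of G appears in some bag (union = {0, 1, 2, 3, 4, 5, 6, 7, 8, 9, 10}); every edge is covered by a bag; and for each vertex v the set of bags containing v is connected in the bag tree. The decomposition is therefore valid. The largest bag has 5 vertices, so the width is 4.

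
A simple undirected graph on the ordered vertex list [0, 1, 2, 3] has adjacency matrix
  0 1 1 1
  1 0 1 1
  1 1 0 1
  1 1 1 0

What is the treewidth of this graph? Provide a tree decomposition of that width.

A single bag containing all 4 vertices is trivially a valid decomposition of width 3. On the other hand G contains the 4-clique {0, 1, 2, 3}. A clique must lie in a single bag of any decomposition, so no decomposition can have width below 3. Therefore the treewidth is 3.

Treewidth 3.
Bags: B1 = {0, 1, 2, 3}
Tree: (single bag)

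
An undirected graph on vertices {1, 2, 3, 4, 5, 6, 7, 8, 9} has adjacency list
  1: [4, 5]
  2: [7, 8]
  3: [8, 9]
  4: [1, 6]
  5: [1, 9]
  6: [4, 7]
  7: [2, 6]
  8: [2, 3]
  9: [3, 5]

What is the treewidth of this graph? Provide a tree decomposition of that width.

Every bag has size at most 3, so the width is 3 − 1 = 2 and tw(G) ≤ 2. For the lower bound, G contains the cycle 3–8–2–7–6–4–1–5–9–3, so G is not a forest; only forests have treewidth ≤ 1, hence tw(G) ≥ 2. Hence tw(G) = 2 exactly.

Treewidth 2.
One such decomposition:
Bags: B1 = {2, 3, 8}  B2 = {2, 3, 7}  B3 = {3, 6, 7}  B4 = {3, 4, 6}  B5 = {1, 3, 4}  B6 = {1, 3, 5}  B7 = {3, 5, 9}
Tree: B1–B2, B2–B3, B3–B4, B4–B5, B5–B6, B6–B7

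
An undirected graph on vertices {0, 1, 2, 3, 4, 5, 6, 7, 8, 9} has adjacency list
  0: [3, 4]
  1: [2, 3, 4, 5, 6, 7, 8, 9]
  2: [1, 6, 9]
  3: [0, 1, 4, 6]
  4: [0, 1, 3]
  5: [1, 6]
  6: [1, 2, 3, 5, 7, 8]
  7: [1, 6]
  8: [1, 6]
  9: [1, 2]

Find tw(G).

A width-2 tree decomposition is:
Bags: B1 = {1, 3, 6}  B2 = {1, 3, 4}  B3 = {1, 2, 6}  B4 = {0, 3, 4}  B5 = {1, 2, 9}  B6 = {1, 6, 8}  B7 = {1, 5, 6}  B8 = {1, 6, 7}
Tree: B1–B2, B1–B3, B2–B4, B3–B5, B3–B6, B6–B7, B7–B8
Each bag holds 3 vertices, so the decomposition has width 2, which upper-bounds the treewidth. On the other hand G contains the 3-clique {0, 3, 4}. A clique must lie in a single bag of any decomposition, so no decomposition can have width below 2. The upper and lower bounds meet at 2, so that is the treewidth.

2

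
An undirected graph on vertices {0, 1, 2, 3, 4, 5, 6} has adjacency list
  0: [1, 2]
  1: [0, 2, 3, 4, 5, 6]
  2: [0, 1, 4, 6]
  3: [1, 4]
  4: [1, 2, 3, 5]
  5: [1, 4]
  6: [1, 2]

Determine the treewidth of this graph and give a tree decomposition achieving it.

Treewidth 2.
One optimal decomposition is:
Bags: B1 = {1, 4, 5}  B2 = {1, 2, 4}  B3 = {0, 1, 2}  B4 = {1, 2, 6}  B5 = {1, 3, 4}
Tree: B1–B2, B2–B3, B2–B4, B2–B5

Each bag holds 3 vertices, so the decomposition has width 2, which upper-bounds the treewidth. On the other hand G contains the 3-clique {0, 1, 2}. A clique must lie in a single bag of any decomposition, so no decomposition can have width below 2. Hence tw(G) = 2 exactly.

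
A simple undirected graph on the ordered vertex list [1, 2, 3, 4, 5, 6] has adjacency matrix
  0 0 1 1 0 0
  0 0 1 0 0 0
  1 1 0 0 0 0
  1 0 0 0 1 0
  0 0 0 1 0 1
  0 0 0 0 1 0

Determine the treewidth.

A width-1 tree decomposition is:
Bags: B1 = {5, 6}  B2 = {4, 5}  B3 = {1, 4}  B4 = {1, 3}  B5 = {2, 3}
Tree: B1–B2, B2–B3, B3–B4, B4–B5
The largest bag has 2 vertices, giving width 1; this decomposition certifies tw(G) ≤ 1. G has an edge, so its treewidth is at least 1. Hence tw(G) = 1 exactly.

1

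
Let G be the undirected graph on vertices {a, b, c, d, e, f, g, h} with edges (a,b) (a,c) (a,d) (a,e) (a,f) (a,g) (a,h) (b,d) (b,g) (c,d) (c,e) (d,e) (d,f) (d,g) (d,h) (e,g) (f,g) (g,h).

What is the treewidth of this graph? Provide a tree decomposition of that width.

Treewidth 3.
One such decomposition:
Bags: B1 = {a, d, f, g}  B2 = {a, d, e, g}  B3 = {a, d, g, h}  B4 = {a, c, d, e}  B5 = {a, b, d, g}
Tree: B1–B2, B2–B3, B2–B4, B1–B5

Every bag has size at most 4, so the width is 4 − 1 = 3 and tw(G) ≤ 3. On the other hand G contains the 4-clique {a, d, e, g}. A clique must lie in a single bag of any decomposition, so no decomposition can have width below 3. Combining the bounds, tw(G) = 3.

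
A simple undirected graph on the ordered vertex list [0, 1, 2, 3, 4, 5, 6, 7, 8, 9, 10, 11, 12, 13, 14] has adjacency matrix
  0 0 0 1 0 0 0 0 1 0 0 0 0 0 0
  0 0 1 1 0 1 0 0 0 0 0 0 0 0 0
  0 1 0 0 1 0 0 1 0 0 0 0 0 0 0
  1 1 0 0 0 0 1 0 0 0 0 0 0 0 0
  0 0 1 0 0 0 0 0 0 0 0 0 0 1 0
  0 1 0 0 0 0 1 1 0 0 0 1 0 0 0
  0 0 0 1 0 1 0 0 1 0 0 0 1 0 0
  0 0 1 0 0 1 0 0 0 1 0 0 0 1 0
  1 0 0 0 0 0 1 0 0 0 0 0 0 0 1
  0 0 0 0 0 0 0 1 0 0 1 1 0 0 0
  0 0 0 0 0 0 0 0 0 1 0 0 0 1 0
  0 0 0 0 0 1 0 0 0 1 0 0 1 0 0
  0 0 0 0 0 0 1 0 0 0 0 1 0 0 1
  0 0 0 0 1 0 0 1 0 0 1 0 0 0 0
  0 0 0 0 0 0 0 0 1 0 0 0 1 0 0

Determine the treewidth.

A width-3 tree decomposition is:
Bags: B1 = {0, 8, 12, 14}  B2 = {0, 6, 8, 12}  B3 = {0, 3, 6, 12}  B4 = {3, 6, 11, 12}  B5 = {3, 5, 6, 11}  B6 = {1, 3, 5, 11}  B7 = {1, 5, 9, 11}  B8 = {1, 5, 7, 9}  B9 = {1, 2, 7, 9}  B10 = {2, 7, 9, 10}  B11 = {2, 7, 10, 13}  B12 = {2, 4, 10, 13}
Tree: B1–B2, B2–B3, B3–B4, B4–B5, B5–B6, B6–B7, B7–B8, B8–B9, B9–B10, B10–B11, B11–B12
The largest bag has 4 vertices, giving width 3; this decomposition certifies tw(G) ≤ 3. For the lower bound: the 4 vertex sets {0,8,14}, {12}, {6}, {1,3,5,11} are disjoint, each induces a connected subgraph, and every pair is joined by at least one edge of G. Contracting each set to a single vertex therefore yields K_{4} as a minor, and since treewidth is minor-monotone, tw(G) ≥ tw(K_{4}) = 3. Combining the bounds, tw(G) = 3.

3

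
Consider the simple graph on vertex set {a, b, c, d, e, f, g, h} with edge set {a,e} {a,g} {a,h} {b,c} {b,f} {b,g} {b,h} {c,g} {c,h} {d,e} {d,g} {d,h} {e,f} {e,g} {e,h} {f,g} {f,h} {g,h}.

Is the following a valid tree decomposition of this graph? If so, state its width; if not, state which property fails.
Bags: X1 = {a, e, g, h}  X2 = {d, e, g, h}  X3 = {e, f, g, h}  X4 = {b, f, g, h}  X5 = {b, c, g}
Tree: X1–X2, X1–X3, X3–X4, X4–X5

No — edge (h,c) lies in no bag.

A tree decomposition must satisfy three properties: every vertex lies in some bag; for every edge, both endpoints lie together in some bag; and for every vertex, the bags containing it form a connected subtree. Here edge (h,c) lies in no bag, so the decomposition is invalid.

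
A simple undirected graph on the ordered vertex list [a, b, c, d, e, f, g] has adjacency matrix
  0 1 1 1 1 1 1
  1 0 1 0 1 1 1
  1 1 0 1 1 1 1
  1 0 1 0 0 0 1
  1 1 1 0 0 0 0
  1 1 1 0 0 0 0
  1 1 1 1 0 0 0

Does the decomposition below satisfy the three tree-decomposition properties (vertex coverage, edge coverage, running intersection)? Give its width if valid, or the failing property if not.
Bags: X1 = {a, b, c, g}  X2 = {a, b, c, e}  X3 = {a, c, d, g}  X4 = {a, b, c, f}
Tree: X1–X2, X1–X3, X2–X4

Yes; width 3.

Vertex coverage: the bags together contain {a, b, c, d, e, f, g}, the full vertex set. Edge coverage: each edge of G has both endpoints in at least one bag. Running intersection: for every vertex, the bags containing it form a connected subtree. All three properties hold, so this is a valid tree decomposition of width max|bag| − 1 = 3, and hence tw(G) ≤ 3.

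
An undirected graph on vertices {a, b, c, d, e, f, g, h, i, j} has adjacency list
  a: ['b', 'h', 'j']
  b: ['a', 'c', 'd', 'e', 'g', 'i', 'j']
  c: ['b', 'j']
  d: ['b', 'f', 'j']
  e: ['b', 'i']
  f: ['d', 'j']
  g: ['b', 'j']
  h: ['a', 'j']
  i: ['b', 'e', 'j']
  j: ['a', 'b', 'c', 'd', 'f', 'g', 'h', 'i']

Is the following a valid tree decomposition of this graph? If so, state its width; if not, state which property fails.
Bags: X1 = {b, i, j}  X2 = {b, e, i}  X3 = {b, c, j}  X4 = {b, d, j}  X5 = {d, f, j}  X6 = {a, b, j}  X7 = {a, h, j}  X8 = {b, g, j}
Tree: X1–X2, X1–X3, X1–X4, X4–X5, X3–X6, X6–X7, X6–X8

Yes; width 2.

Vertex coverage: the bags together contain {a, b, c, d, e, f, g, h, i, j}, the full vertex set. Edge coverage: each edge of G has both endpoints in at least one bag. Running intersection: for every vertex, the bags containing it form a connected subtree. All three properties hold, so this is a valid tree decomposition of width max|bag| − 1 = 2, and hence tw(G) ≤ 2.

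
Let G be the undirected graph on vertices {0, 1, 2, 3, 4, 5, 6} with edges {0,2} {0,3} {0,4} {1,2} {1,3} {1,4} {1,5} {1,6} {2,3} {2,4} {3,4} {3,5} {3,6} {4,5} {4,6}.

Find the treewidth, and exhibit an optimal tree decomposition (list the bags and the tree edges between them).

The largest bag has 4 vertices, giving width 3; this decomposition certifies tw(G) ≤ 3. For the lower bound, the 4 vertices {0, 2, 3, 4} are pairwise adjacent, and any tree decomposition puts a clique entirely inside one bag — forcing width ≥ 3. Hence tw(G) = 3 exactly.

Treewidth 3.
Bags: B1 = {1, 3, 4, 5}  B2 = {1, 3, 4, 6}  B3 = {1, 2, 3, 4}  B4 = {0, 2, 3, 4}
Tree: B1–B2, B2–B3, B3–B4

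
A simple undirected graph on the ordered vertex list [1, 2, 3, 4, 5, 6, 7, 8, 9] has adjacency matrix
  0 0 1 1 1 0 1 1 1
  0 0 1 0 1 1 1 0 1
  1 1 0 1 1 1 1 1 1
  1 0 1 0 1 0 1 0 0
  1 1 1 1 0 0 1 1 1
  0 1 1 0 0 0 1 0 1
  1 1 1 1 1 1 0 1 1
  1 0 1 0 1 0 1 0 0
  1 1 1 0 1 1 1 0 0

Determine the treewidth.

A width-4 tree decomposition is:
Bags: B1 = {2, 3, 5, 7, 9}  B2 = {1, 3, 5, 7, 9}  B3 = {1, 3, 4, 5, 7}  B4 = {1, 3, 5, 7, 8}  B5 = {2, 3, 6, 7, 9}
Tree: B1–B2, B2–B3, B2–B4, B1–B5
The largest bag has 5 vertices, giving width 4; this decomposition certifies tw(G) ≤ 4. On the other hand G contains the 5-clique {1, 3, 5, 7, 8}. A clique must lie in a single bag of any decomposition, so no decomposition can have width below 4. The upper and lower bounds meet at 4, so that is the treewidth.

4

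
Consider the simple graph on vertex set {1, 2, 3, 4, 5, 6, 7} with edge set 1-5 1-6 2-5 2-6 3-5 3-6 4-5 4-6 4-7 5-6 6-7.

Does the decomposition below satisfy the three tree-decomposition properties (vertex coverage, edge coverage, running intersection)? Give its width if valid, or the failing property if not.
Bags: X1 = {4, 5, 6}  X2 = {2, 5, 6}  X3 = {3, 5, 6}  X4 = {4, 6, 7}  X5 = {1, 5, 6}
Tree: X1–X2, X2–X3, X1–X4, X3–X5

Yes; width 2.

Every vertex of G appears in some bag (union = {1, 2, 3, 4, 5, 6, 7}); every edge is covered by a bag; and for each vertex v the set of bags containing v is connected in the bag tree. The decomposition is therefore valid. The largest bag has 3 vertices, so the width is 2.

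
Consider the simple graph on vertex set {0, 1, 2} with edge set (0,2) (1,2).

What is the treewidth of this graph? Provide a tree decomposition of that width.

Every bag has size at most 2, so the width is 2 − 1 = 1 and tw(G) ≤ 1. Since G has at least one edge (e.g. 2–0), it is not an edgeless graph, so tw(G) ≥ 1. Combining the bounds, tw(G) = 1.

Treewidth 1.
One optimal decomposition is:
Bags: B1 = {0, 2}  B2 = {1, 2}
Tree: B1–B2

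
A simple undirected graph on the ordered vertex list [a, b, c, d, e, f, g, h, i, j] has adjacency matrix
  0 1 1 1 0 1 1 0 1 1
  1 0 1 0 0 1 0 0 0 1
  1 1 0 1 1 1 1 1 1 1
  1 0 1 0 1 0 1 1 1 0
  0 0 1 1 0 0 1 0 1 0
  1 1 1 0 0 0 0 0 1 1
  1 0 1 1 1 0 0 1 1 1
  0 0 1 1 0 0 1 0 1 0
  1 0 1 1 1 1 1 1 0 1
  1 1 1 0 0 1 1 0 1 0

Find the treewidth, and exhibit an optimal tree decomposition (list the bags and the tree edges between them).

Every bag has size at most 5, so the width is 5 − 1 = 4 and tw(G) ≤ 4. For the lower bound, the 5 vertices {a, b, c, f, j} are pairwise adjacent, and any tree decomposition puts a clique entirely inside one bag — forcing width ≥ 4. Combining the bounds, tw(G) = 4.

Treewidth 4.
One optimal decomposition is:
Bags: B1 = {a, c, d, g, i}  B2 = {a, c, g, i, j}  B3 = {c, d, e, g, i}  B4 = {a, c, f, i, j}  B5 = {c, d, g, h, i}  B6 = {a, b, c, f, j}
Tree: B1–B2, B1–B3, B2–B4, B3–B5, B4–B6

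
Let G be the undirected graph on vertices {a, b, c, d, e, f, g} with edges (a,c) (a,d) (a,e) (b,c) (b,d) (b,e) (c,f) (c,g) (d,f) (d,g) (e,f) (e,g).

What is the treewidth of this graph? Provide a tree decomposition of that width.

Treewidth 3.
One such decomposition:
Bags: B1 = {a, c, d, e}  B2 = {b, c, d, e}  B3 = {c, d, e, g}  B4 = {c, d, e, f}
Tree: B1–B2, B2–B3, B3–B4

The largest bag has 4 vertices, giving width 3; this decomposition certifies tw(G) ≤ 3. For the lower bound: the 4 vertex sets {a,c}, {b,e}, {d}, {g} are disjoint, each induces a connected subgraph, and every pair is joined by at least one edge of G. Contracting each set to a single vertex therefore yields K_{4} as a minor, and since treewidth is minor-monotone, tw(G) ≥ tw(K_{4}) = 3. The upper and lower bounds meet at 3, so that is the treewidth.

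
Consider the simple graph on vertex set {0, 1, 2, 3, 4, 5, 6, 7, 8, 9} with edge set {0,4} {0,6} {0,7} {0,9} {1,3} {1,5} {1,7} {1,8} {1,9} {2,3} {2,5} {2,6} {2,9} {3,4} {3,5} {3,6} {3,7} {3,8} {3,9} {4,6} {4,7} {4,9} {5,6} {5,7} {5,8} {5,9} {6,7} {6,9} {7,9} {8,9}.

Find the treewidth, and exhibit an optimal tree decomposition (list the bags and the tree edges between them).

Treewidth 4.
One such decomposition:
Bags: B1 = {2, 3, 5, 6, 9}  B2 = {3, 5, 6, 7, 9}  B3 = {1, 3, 5, 7, 9}  B4 = {1, 3, 5, 8, 9}  B5 = {3, 4, 6, 7, 9}  B6 = {0, 4, 6, 7, 9}
Tree: B1–B2, B2–B3, B3–B4, B2–B5, B5–B6

Every bag has size at most 5, so the width is 5 − 1 = 4 and tw(G) ≤ 4. On the other hand G contains the 5-clique {0, 4, 6, 7, 9}. A clique must lie in a single bag of any decomposition, so no decomposition can have width below 4. Combining the bounds, tw(G) = 4.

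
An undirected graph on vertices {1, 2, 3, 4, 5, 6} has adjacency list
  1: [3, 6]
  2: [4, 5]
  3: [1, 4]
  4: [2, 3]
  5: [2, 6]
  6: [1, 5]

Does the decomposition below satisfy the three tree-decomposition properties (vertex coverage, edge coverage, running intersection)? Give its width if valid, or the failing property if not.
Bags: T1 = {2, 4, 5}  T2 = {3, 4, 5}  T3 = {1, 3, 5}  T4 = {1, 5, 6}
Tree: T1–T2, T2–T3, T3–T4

Yes; width 2.

Checking the three conditions: (i) the bags cover all of {1, 2, 3, 4, 5, 6}; (ii) for each edge, some bag contains both endpoints; (iii) the bags containing any fixed vertex form a subtree. All hold, so the decomposition is valid with width 3 − 1 = 2.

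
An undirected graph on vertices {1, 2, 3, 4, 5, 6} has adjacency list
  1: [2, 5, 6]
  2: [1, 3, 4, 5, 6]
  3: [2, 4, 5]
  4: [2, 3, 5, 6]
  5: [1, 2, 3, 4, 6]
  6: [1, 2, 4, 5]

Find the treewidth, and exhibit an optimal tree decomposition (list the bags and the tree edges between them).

Each bag holds 4 vertices, so the decomposition has width 3, which upper-bounds the treewidth. For the lower bound, the 4 vertices {1, 2, 5, 6} are pairwise adjacent, and any tree decomposition puts a clique entirely inside one bag — forcing width ≥ 3. Therefore the treewidth is 3.

Treewidth 3.
Bags: B1 = {1, 2, 5, 6}  B2 = {2, 4, 5, 6}  B3 = {2, 3, 4, 5}
Tree: B1–B2, B2–B3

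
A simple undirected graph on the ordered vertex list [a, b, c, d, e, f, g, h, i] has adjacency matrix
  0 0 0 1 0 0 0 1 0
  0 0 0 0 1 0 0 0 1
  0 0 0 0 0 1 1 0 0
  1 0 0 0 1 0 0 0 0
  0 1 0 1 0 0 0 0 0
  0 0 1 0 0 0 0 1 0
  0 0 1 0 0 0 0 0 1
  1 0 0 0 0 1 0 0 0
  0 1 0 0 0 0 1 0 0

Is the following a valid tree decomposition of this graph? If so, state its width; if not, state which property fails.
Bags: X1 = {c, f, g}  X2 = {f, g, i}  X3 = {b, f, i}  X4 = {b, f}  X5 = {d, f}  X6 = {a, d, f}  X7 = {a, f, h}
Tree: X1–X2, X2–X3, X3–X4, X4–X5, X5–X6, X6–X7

A tree decomposition must satisfy three properties: every vertex lies in some bag; for every edge, both endpoints lie together in some bag; and for every vertex, the bags containing it form a connected subtree. Here vertex e appears in no bag, so the decomposition is invalid.

No — vertex e appears in no bag.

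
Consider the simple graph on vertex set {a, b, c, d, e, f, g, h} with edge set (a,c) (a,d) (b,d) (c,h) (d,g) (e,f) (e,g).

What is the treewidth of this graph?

A width-1 tree decomposition is:
Bags: B1 = {a, c}  B2 = {a, d}  B3 = {b, d}  B4 = {d, g}  B5 = {e, g}  B6 = {c, h}  B7 = {e, f}
Tree: B1–B2, B2–B3, B2–B4, B4–B5, B1–B6, B5–B7
The largest bag has 2 vertices, giving width 1; this decomposition certifies tw(G) ≤ 1. Since G has at least one edge (e.g. a–c), it is not an edgeless graph, so tw(G) ≥ 1. Combining the bounds, tw(G) = 1.

1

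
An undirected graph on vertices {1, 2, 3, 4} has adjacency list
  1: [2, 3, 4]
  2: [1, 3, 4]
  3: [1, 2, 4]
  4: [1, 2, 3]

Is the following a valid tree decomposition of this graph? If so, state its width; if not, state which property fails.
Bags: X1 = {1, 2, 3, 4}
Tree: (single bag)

Vertex coverage: the bags together contain {1, 2, 3, 4}, the full vertex set. Edge coverage: each edge of G has both endpoints in at least one bag. Running intersection: for every vertex, the bags containing it form a connected subtree. All three properties hold, so this is a valid tree decomposition of width max|bag| − 1 = 3, and hence tw(G) ≤ 3.

Yes; width 3.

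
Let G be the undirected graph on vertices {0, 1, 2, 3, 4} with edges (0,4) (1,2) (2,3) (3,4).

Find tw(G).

1

A width-1 tree decomposition is:
Bags: B1 = {2, 3}  B2 = {3, 4}  B3 = {0, 4}  B4 = {1, 2}
Tree: B1–B2, B2–B3, B1–B4
Each bag holds 2 vertices, so the decomposition has width 1, which upper-bounds the treewidth. Any graph with an edge has treewidth ≥ 1, and G has the edge 2–3. The upper and lower bounds meet at 1, so that is the treewidth.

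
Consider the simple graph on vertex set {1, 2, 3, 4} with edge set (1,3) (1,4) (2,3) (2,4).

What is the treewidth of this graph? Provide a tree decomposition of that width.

Treewidth 2.
One such decomposition:
Bags: B1 = {1, 3, 4}  B2 = {2, 3, 4}
Tree: B1–B2

Every bag has size at most 3, so the width is 3 − 1 = 2 and tw(G) ≤ 2. The edges 3–1–4–2–3 form a cycle, so G is not a tree and its treewidth is at least 2. The upper and lower bounds meet at 2, so that is the treewidth.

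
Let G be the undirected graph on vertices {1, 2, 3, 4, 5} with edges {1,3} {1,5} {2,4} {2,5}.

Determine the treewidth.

A width-1 tree decomposition is:
Bags: B1 = {2, 4}  B2 = {2, 5}  B3 = {1, 5}  B4 = {1, 3}
Tree: B1–B2, B2–B3, B3–B4
Every bag has size at most 2, so the width is 2 − 1 = 1 and tw(G) ≤ 1. G has an edge, so its treewidth is at least 1. The upper and lower bounds meet at 1, so that is the treewidth.

1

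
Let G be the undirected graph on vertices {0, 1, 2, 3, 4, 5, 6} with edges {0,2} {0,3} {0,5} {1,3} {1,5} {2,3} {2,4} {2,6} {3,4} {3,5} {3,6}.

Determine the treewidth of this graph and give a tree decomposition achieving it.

Treewidth 2.
One such decomposition:
Bags: B1 = {2, 3, 6}  B2 = {2, 3, 4}  B3 = {0, 2, 3}  B4 = {0, 3, 5}  B5 = {1, 3, 5}
Tree: B1–B2, B1–B3, B3–B4, B4–B5

Every bag has size at most 3, so the width is 3 − 1 = 2 and tw(G) ≤ 2. On the other hand G contains the 3-clique {1, 3, 5}. A clique must lie in a single bag of any decomposition, so no decomposition can have width below 2. Combining the bounds, tw(G) = 2.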